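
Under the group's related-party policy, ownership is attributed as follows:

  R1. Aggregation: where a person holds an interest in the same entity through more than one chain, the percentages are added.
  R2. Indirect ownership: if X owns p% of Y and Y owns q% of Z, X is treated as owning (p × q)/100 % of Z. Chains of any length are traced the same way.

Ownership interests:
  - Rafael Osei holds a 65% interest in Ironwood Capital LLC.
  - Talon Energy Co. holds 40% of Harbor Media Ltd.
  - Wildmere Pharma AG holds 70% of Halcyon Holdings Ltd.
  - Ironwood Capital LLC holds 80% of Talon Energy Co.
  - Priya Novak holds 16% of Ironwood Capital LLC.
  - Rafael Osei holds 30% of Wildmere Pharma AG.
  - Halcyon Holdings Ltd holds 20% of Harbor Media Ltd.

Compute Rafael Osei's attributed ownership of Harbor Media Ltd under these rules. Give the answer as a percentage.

25%

Chain via Ironwood Capital LLC → Talon Energy Co. (R2): 65% × 80% × 40% = 20.8% of Harbor Media Ltd.
Chain via Wildmere Pharma AG → Halcyon Holdings Ltd (R2): 30% × 70% × 20% = 4.2% of Harbor Media Ltd.
Aggregating (R1): 20.8% + 4.2% = 25%.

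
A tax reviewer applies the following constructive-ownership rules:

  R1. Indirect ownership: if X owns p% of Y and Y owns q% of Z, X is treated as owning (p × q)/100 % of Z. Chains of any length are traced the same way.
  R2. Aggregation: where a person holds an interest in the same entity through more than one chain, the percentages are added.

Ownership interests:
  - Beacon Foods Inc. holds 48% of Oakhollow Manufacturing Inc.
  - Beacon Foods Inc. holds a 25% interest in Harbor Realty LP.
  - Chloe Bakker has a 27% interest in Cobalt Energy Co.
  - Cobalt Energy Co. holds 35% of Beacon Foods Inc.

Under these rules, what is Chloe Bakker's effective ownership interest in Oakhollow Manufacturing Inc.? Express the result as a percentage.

Chain via Cobalt Energy Co. → Beacon Foods Inc. (R1): 27% × 35% × 48% = 4.536% of Oakhollow Manufacturing Inc.

4.536%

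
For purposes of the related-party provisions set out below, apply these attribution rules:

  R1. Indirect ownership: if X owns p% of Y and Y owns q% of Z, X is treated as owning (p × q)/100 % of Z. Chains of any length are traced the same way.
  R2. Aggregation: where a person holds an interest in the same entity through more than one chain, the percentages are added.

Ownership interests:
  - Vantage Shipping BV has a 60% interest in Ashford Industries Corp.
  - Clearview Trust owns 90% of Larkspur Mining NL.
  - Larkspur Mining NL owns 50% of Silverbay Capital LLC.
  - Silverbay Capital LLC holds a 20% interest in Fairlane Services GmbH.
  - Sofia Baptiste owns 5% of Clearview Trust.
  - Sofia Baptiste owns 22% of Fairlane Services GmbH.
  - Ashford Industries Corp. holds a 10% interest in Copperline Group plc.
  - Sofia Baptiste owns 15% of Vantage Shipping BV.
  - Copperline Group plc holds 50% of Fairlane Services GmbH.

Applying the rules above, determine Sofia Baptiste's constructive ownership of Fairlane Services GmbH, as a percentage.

22.9%

Chain via Vantage Shipping BV → Ashford Industries Corp. → Copperline Group plc (R1): 15% × 60% × 10% × 50% = 0.45% of Fairlane Services GmbH.
Chain via Clearview Trust → Larkspur Mining NL → Silverbay Capital LLC (R1): 5% × 90% × 50% × 20% = 0.45% of Fairlane Services GmbH.
Direct interest in Fairlane Services GmbH: 22%.
Aggregating (R2): 0.45% + 0.45% + 22% = 22.9%.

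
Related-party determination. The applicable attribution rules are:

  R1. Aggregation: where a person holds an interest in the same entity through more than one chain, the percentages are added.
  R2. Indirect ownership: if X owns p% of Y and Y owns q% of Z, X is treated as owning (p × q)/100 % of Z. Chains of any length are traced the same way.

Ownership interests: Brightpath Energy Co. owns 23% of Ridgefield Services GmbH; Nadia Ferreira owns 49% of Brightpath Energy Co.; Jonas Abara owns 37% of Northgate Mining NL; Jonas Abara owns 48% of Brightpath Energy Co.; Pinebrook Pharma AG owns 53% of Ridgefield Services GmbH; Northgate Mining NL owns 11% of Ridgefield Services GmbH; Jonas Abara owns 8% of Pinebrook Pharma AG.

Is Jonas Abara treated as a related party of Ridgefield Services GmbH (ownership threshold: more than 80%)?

Chain via Northgate Mining NL (R2): 37% × 11% = 4.07% of Ridgefield Services GmbH.
Chain via Pinebrook Pharma AG (R2): 8% × 53% = 4.24% of Ridgefield Services GmbH.
Chain via Brightpath Energy Co. (R2): 48% × 23% = 11.04% of Ridgefield Services GmbH.
Aggregating (R1): 4.07% + 4.24% + 11.04% = 19.35%.
19.35% does not exceed the 80% threshold, so Jonas is not a related party to Ridgefield Services GmbH.

No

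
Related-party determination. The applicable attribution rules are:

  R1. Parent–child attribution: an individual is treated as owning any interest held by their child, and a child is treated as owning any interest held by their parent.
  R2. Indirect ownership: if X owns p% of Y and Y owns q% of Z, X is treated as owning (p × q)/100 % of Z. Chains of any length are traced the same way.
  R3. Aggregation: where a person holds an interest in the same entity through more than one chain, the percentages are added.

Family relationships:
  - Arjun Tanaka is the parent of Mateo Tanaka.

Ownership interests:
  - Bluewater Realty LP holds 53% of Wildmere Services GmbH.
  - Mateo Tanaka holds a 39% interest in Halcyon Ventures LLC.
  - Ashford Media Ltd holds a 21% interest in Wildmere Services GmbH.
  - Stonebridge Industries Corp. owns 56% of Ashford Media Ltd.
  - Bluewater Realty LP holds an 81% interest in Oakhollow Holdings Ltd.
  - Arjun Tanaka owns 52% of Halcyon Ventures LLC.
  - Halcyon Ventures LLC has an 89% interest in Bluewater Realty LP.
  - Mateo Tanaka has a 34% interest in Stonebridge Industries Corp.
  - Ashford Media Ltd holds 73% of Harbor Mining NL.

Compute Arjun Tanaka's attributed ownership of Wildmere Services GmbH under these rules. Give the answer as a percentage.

46.9231%

By parent–child attribution (R1), Arjun Tanaka is treated as also owning Mateo Tanaka's interest in Halcyon Ventures LLC, giving 52% + 39% = 91%.
By parent–child attribution (R1), Arjun Tanaka is treated as owning Mateo Tanaka's 34% interest in Stonebridge Industries Corp.
Chain via Halcyon Ventures LLC → Bluewater Realty LP (R2): 91% × 89% × 53% = 42.9247% of Wildmere Services GmbH.
Chain via Stonebridge Industries Corp. → Ashford Media Ltd (R2): 34% × 56% × 21% = 3.9984% of Wildmere Services GmbH.
Aggregating (R3): 42.9247% + 3.9984% = 46.9231%.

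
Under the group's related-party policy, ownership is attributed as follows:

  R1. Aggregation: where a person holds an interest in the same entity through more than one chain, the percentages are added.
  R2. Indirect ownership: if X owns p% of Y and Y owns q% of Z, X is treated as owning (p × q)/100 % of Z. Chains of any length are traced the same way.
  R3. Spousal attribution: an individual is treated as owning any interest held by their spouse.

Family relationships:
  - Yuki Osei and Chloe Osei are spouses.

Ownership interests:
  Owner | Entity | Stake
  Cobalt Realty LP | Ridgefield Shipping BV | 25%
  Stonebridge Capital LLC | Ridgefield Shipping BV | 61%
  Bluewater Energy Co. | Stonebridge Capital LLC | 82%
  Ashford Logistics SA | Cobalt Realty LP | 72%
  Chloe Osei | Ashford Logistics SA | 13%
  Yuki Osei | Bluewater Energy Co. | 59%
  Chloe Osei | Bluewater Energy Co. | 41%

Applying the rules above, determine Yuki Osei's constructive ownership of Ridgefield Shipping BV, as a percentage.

52.36%

By spousal attribution (R3), Yuki Osei is treated as also owning Chloe Osei's interest in Bluewater Energy Co, giving 59% + 41% = 100%.
By spousal attribution (R3), Yuki Osei is treated as owning Chloe Osei's 13% interest in Ashford Logistics SA.
Chain via Bluewater Energy Co. → Stonebridge Capital LLC (R2): 100% × 82% × 61% = 50.02% of Ridgefield Shipping BV.
Chain via Ashford Logistics SA → Cobalt Realty LP (R2): 13% × 72% × 25% = 2.34% of Ridgefield Shipping BV.
Aggregating (R1): 50.02% + 2.34% = 52.36%.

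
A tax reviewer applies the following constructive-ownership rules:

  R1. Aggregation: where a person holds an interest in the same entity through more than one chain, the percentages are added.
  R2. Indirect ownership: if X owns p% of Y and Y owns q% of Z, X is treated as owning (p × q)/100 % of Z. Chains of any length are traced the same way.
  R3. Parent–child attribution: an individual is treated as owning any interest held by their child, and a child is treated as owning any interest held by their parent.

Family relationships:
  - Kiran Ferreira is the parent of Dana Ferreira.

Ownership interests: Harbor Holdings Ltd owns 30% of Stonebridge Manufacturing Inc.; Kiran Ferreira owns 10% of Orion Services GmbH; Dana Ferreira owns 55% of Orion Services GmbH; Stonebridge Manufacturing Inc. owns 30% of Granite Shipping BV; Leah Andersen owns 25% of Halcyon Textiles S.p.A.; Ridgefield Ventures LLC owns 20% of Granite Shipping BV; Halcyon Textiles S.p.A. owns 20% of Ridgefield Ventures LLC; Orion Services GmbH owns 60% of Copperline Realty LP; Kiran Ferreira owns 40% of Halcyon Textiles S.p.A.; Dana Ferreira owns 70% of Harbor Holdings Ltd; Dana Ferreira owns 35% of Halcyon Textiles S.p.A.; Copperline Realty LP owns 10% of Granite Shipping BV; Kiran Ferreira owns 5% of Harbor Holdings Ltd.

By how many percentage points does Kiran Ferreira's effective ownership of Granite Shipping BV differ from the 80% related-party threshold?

By parent–child attribution (R3), Kiran Ferreira is treated as also owning Dana Ferreira's interest in Harbor Holdings Ltd, giving 5% + 70% = 75%.
By parent–child attribution (R3), Kiran Ferreira is treated as also owning Dana Ferreira's interest in Halcyon Textiles S.p.A, giving 40% + 35% = 75%.
By parent–child attribution (R3), Kiran Ferreira is treated as also owning Dana Ferreira's interest in Orion Services GmbH, giving 10% + 55% = 65%.
Chain via Harbor Holdings Ltd → Stonebridge Manufacturing Inc. (R2): 75% × 30% × 30% = 6.75% of Granite Shipping BV.
Chain via Halcyon Textiles S.p.A. → Ridgefield Ventures LLC (R2): 75% × 20% × 20% = 3% of Granite Shipping BV.
Chain via Orion Services GmbH → Copperline Realty LP (R2): 65% × 60% × 10% = 3.9% of Granite Shipping BV.
Aggregating (R1): 6.75% + 3% + 3.9% = 13.65%.
13.65% falls short of the 80% threshold by 66.35 percentage points.

66.35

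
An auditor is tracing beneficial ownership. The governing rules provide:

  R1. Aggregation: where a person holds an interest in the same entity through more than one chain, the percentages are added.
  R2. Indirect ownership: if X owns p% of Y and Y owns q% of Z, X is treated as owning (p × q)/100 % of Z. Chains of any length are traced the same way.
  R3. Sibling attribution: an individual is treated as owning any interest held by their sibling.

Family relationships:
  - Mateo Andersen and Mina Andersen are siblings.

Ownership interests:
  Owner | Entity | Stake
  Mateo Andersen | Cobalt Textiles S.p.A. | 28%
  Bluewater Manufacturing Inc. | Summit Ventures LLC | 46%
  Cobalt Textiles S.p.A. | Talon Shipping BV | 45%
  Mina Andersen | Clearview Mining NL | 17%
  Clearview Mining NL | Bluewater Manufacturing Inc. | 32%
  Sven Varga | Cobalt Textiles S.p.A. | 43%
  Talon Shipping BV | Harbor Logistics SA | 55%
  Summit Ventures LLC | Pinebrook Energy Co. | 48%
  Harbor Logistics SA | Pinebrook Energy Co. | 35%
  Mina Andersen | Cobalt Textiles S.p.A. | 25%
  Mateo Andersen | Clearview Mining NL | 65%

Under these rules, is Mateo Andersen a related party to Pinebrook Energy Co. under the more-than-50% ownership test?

By sibling attribution (R3), Mateo Andersen is treated as also owning Mina Andersen's interest in Clearview Mining NL, giving 65% + 17% = 82%.
By sibling attribution (R3), Mateo Andersen is treated as also owning Mina Andersen's interest in Cobalt Textiles S.p.A, giving 28% + 25% = 53%.
Chain via Clearview Mining NL → Bluewater Manufacturing Inc. → Summit Ventures LLC (R2): 82% × 32% × 46% × 48% = 5.793792% of Pinebrook Energy Co.
Chain via Cobalt Textiles S.p.A. → Talon Shipping BV → Harbor Logistics SA (R2): 53% × 45% × 55% × 35% = 4.591125% of Pinebrook Energy Co.
Aggregating (R1): 5.793792% + 4.591125% = 10.384917%.
10.384917% does not exceed the 50% threshold, so Mateo is not a related party to Pinebrook Energy Co.

No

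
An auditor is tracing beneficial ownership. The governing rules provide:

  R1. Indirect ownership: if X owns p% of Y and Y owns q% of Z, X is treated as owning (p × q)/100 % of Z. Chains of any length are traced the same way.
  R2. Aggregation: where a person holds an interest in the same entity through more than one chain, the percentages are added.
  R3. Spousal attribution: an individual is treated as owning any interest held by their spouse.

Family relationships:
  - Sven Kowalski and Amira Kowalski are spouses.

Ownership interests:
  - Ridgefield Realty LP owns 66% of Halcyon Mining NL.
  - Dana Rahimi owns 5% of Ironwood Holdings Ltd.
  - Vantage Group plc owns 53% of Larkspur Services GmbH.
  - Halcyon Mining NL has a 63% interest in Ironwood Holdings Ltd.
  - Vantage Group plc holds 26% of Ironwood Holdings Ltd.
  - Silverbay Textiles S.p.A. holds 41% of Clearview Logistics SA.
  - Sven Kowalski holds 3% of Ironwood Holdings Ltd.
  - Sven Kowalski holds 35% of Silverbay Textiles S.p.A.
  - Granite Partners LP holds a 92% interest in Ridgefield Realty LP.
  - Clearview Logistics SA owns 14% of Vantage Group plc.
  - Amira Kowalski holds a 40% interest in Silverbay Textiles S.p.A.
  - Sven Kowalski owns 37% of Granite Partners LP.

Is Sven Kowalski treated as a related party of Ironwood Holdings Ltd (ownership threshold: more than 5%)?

Yes

By spousal attribution (R3), Sven Kowalski is treated as also owning Amira Kowalski's interest in Silverbay Textiles S.p.A, giving 35% + 40% = 75%.
Chain via Granite Partners LP → Ridgefield Realty LP → Halcyon Mining NL (R1): 37% × 92% × 66% × 63% = 14.153832% of Ironwood Holdings Ltd.
Chain via Silverbay Textiles S.p.A. → Clearview Logistics SA → Vantage Group plc (R1): 75% × 41% × 14% × 26% = 1.1193% of Ironwood Holdings Ltd.
Direct interest in Ironwood Holdings Ltd: 3%.
Aggregating (R2): 14.153832% + 1.1193% + 3% = 18.273132%.
18.273132% exceeds the 5% threshold, so Sven is a related party to Ironwood Holdings Ltd.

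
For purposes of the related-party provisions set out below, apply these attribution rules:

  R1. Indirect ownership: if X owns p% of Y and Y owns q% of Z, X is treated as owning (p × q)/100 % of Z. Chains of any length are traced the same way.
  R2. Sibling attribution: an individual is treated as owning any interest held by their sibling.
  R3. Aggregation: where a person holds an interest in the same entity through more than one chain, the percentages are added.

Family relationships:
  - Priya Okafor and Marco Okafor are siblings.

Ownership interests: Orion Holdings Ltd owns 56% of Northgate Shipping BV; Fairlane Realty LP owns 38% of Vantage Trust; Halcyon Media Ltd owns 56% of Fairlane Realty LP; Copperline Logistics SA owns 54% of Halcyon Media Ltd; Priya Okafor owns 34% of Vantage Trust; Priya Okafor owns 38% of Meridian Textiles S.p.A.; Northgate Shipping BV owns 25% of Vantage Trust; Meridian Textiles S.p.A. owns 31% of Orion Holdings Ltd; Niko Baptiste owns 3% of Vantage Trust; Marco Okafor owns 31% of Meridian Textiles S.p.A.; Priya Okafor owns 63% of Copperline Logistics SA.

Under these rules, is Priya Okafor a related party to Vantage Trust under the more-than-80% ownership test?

By sibling attribution (R2), Priya Okafor is treated as also owning Marco Okafor's interest in Meridian Textiles S.p.A, giving 38% + 31% = 69%.
Chain via Meridian Textiles S.p.A. → Orion Holdings Ltd → Northgate Shipping BV (R1): 69% × 31% × 56% × 25% = 2.9946% of Vantage Trust.
Chain via Copperline Logistics SA → Halcyon Media Ltd → Fairlane Realty LP (R1): 63% × 54% × 56% × 38% = 7.239456% of Vantage Trust.
Direct interest in Vantage Trust: 34%.
Aggregating (R3): 2.9946% + 7.239456% + 34% = 44.234056%.
44.234056% does not exceed the 80% threshold, so Priya is not a related party to Vantage Trust.

No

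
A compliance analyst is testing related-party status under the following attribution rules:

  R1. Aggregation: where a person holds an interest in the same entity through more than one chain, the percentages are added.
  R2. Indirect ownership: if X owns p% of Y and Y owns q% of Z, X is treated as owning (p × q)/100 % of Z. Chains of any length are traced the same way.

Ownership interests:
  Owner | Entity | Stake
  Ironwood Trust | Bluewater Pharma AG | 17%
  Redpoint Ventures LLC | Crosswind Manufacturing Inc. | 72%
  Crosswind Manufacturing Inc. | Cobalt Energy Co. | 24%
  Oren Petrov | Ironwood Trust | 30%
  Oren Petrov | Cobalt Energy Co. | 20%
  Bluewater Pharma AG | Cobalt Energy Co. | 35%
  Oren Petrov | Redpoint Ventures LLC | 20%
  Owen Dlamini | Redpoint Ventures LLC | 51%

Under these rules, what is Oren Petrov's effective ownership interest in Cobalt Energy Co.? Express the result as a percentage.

Chain via Redpoint Ventures LLC → Crosswind Manufacturing Inc. (R2): 20% × 72% × 24% = 3.456% of Cobalt Energy Co.
Chain via Ironwood Trust → Bluewater Pharma AG (R2): 30% × 17% × 35% = 1.785% of Cobalt Energy Co.
Direct interest in Cobalt Energy Co: 20%.
Aggregating (R1): 3.456% + 1.785% + 20% = 25.241%.

25.241%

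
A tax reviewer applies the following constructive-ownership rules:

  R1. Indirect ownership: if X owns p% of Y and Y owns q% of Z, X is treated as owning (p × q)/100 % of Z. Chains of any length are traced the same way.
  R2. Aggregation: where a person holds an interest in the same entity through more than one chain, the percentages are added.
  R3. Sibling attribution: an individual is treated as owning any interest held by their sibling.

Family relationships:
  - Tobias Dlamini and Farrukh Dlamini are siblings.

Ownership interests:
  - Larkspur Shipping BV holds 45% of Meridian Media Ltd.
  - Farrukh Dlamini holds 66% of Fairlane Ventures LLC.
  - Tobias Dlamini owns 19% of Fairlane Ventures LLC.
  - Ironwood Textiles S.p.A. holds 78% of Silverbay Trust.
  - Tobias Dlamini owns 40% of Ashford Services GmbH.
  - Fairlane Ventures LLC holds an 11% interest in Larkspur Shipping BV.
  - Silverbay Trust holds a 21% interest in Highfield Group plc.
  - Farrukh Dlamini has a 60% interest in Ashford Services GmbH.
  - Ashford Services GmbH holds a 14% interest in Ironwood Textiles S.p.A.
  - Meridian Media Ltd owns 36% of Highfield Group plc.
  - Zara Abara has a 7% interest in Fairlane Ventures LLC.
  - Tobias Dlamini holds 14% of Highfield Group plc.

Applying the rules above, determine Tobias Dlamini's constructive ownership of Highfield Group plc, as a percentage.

17.8079%

By sibling attribution (R3), Tobias Dlamini is treated as also owning Farrukh Dlamini's interest in Fairlane Ventures LLC, giving 19% + 66% = 85%.
By sibling attribution (R3), Tobias Dlamini is treated as also owning Farrukh Dlamini's interest in Ashford Services GmbH, giving 40% + 60% = 100%.
Chain via Fairlane Ventures LLC → Larkspur Shipping BV → Meridian Media Ltd (R1): 85% × 11% × 45% × 36% = 1.5147% of Highfield Group plc.
Chain via Ashford Services GmbH → Ironwood Textiles S.p.A. → Silverbay Trust (R1): 100% × 14% × 78% × 21% = 2.2932% of Highfield Group plc.
Direct interest in Highfield Group plc: 14%.
Aggregating (R2): 1.5147% + 2.2932% + 14% = 17.8079%.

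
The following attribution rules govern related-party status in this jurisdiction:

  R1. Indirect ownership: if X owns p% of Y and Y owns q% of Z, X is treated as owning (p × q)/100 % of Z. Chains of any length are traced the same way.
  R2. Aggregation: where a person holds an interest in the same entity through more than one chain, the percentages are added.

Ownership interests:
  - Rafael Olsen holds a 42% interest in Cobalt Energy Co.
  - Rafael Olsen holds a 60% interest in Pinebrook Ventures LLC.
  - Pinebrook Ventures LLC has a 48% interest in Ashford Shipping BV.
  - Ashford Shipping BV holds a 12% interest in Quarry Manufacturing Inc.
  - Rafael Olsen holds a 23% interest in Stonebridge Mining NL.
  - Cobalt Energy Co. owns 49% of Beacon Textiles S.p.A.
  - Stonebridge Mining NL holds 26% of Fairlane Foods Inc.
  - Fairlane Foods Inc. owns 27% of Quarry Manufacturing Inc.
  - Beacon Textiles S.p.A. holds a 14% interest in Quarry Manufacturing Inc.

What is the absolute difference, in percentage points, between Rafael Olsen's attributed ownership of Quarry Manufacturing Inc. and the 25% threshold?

Chain via Cobalt Energy Co. → Beacon Textiles S.p.A. (R1): 42% × 49% × 14% = 2.8812% of Quarry Manufacturing Inc.
Chain via Stonebridge Mining NL → Fairlane Foods Inc. (R1): 23% × 26% × 27% = 1.6146% of Quarry Manufacturing Inc.
Chain via Pinebrook Ventures LLC → Ashford Shipping BV (R1): 60% × 48% × 12% = 3.456% of Quarry Manufacturing Inc.
Aggregating (R2): 2.8812% + 1.6146% + 3.456% = 7.9518%.
7.9518% falls short of the 25% threshold by 17.0482 percentage points.

17.0482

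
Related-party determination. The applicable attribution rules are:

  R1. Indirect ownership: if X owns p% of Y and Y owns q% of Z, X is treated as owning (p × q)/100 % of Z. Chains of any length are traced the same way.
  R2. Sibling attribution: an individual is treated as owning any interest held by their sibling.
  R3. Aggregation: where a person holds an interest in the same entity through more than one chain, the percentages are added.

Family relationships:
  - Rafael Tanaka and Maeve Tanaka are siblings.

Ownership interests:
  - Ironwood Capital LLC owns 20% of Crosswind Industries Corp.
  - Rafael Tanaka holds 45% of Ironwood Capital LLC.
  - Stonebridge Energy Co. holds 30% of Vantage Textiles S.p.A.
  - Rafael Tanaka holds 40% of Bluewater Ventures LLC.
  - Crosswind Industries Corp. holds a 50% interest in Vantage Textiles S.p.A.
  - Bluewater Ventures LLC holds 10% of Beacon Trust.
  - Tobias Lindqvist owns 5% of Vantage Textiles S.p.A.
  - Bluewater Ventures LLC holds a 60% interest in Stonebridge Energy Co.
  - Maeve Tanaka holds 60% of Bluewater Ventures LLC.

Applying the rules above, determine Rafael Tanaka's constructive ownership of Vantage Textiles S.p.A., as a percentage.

22.5%

By sibling attribution (R2), Rafael Tanaka is treated as also owning Maeve Tanaka's interest in Bluewater Ventures LLC, giving 40% + 60% = 100%.
Chain via Ironwood Capital LLC → Crosswind Industries Corp. (R1): 45% × 20% × 50% = 4.5% of Vantage Textiles S.p.A.
Chain via Bluewater Ventures LLC → Stonebridge Energy Co. (R1): 100% × 60% × 30% = 18% of Vantage Textiles S.p.A.
Aggregating (R3): 4.5% + 18% = 22.5%.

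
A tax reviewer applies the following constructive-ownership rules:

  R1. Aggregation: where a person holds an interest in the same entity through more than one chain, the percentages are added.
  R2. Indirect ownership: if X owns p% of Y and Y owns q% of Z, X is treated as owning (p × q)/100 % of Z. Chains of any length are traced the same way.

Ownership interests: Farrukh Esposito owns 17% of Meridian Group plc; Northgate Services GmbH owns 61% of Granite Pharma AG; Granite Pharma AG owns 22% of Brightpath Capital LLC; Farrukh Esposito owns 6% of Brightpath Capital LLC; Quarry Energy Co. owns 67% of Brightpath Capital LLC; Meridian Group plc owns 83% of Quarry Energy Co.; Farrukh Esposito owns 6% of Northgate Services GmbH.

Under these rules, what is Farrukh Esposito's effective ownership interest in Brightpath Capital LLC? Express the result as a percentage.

16.2589%

Chain via Northgate Services GmbH → Granite Pharma AG (R2): 6% × 61% × 22% = 0.8052% of Brightpath Capital LLC.
Chain via Meridian Group plc → Quarry Energy Co. (R2): 17% × 83% × 67% = 9.4537% of Brightpath Capital LLC.
Direct interest in Brightpath Capital LLC: 6%.
Aggregating (R1): 0.8052% + 9.4537% + 6% = 16.2589%.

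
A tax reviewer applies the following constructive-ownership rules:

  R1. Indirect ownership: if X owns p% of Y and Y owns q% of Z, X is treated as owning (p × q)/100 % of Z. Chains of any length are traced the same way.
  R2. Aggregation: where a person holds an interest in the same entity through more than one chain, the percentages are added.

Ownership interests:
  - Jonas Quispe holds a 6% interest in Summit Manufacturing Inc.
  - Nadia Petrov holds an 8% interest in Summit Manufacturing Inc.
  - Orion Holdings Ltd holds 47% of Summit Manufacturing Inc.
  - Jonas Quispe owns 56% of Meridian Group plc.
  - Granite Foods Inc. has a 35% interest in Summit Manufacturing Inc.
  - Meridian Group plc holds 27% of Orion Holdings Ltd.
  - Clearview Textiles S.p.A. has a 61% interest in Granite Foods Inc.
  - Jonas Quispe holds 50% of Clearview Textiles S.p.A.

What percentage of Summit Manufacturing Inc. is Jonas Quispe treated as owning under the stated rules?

Chain via Meridian Group plc → Orion Holdings Ltd (R1): 56% × 27% × 47% = 7.1064% of Summit Manufacturing Inc.
Chain via Clearview Textiles S.p.A. → Granite Foods Inc. (R1): 50% × 61% × 35% = 10.675% of Summit Manufacturing Inc.
Direct interest in Summit Manufacturing Inc: 6%.
Aggregating (R2): 7.1064% + 10.675% + 6% = 23.7814%.

23.7814%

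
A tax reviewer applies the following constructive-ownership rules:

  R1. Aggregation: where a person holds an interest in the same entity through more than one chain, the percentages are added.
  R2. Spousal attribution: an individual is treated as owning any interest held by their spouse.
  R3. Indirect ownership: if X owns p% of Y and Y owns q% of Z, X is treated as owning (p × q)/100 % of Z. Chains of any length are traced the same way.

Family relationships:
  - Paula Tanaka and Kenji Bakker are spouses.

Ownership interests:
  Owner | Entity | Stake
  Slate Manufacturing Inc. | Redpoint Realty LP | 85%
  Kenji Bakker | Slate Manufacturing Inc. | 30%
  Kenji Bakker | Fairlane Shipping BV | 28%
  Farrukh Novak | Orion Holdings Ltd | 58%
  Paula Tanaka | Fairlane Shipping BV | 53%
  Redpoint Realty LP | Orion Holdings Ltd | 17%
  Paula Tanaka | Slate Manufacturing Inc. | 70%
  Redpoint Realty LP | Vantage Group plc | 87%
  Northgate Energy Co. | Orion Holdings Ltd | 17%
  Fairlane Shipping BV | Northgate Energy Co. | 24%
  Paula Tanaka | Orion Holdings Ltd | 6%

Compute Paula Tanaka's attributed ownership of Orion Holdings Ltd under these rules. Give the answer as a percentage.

By spousal attribution (R2), Paula Tanaka is treated as also owning Kenji Bakker's interest in Slate Manufacturing Inc, giving 70% + 30% = 100%.
By spousal attribution (R2), Paula Tanaka is treated as also owning Kenji Bakker's interest in Fairlane Shipping BV, giving 53% + 28% = 81%.
Chain via Slate Manufacturing Inc. → Redpoint Realty LP (R3): 100% × 85% × 17% = 14.45% of Orion Holdings Ltd.
Chain via Fairlane Shipping BV → Northgate Energy Co. (R3): 81% × 24% × 17% = 3.3048% of Orion Holdings Ltd.
Direct interest in Orion Holdings Ltd: 6%.
Aggregating (R1): 14.45% + 3.3048% + 6% = 23.7548%.

23.7548%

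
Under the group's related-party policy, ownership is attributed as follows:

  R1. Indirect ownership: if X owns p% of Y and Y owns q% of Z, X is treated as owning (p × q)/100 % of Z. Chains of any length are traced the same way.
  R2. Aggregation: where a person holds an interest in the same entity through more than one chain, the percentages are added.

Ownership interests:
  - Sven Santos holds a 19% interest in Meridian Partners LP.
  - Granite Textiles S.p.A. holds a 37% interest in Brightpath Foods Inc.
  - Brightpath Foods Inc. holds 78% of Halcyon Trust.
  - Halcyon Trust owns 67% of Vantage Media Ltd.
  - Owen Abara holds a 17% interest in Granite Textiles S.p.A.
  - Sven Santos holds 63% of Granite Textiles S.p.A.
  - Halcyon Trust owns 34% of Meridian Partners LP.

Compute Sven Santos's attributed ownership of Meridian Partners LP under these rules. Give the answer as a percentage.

Chain via Granite Textiles S.p.A. → Brightpath Foods Inc. → Halcyon Trust (R1): 63% × 37% × 78% × 34% = 6.181812% of Meridian Partners LP.
Direct interest in Meridian Partners LP: 19%.
Aggregating (R2): 6.181812% + 19% = 25.181812%.

25.181812%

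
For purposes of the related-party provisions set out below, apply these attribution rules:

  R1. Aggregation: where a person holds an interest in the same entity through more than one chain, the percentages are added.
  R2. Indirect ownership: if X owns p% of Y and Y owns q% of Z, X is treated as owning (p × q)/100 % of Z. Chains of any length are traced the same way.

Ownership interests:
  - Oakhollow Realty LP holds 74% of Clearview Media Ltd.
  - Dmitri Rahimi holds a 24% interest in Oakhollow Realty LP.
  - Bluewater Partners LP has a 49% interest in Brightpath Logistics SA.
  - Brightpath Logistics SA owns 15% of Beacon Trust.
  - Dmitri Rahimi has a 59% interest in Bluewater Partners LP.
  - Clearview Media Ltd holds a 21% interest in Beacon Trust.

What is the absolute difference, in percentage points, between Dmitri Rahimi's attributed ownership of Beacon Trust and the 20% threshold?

11.9339

Chain via Bluewater Partners LP → Brightpath Logistics SA (R2): 59% × 49% × 15% = 4.3365% of Beacon Trust.
Chain via Oakhollow Realty LP → Clearview Media Ltd (R2): 24% × 74% × 21% = 3.7296% of Beacon Trust.
Aggregating (R1): 4.3365% + 3.7296% = 8.0661%.
8.0661% falls short of the 20% threshold by 11.9339 percentage points.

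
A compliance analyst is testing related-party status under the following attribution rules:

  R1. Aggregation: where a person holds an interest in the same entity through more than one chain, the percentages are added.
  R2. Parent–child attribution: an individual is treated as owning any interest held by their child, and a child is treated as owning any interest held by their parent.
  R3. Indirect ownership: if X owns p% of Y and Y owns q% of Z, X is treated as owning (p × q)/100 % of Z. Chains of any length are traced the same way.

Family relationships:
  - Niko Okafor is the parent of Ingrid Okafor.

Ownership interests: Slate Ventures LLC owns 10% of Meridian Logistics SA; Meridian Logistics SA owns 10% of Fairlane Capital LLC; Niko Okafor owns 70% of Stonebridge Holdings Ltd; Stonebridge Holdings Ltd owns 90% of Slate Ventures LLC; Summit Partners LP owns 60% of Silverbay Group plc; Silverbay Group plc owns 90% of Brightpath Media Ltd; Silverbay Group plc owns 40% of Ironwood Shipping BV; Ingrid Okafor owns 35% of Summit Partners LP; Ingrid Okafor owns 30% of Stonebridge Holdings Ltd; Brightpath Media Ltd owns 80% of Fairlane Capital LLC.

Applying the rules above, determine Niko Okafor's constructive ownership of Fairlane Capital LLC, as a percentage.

By parent–child attribution (R2), Niko Okafor is treated as also owning Ingrid Okafor's interest in Stonebridge Holdings Ltd, giving 70% + 30% = 100%.
By parent–child attribution (R2), Niko Okafor is treated as owning Ingrid Okafor's 35% interest in Summit Partners LP.
Chain via Stonebridge Holdings Ltd → Slate Ventures LLC → Meridian Logistics SA (R3): 100% × 90% × 10% × 10% = 0.9% of Fairlane Capital LLC.
Chain via Summit Partners LP → Silverbay Group plc → Brightpath Media Ltd (R3): 35% × 60% × 90% × 80% = 15.12% of Fairlane Capital LLC.
Aggregating (R1): 0.9% + 15.12% = 16.02%.

16.02%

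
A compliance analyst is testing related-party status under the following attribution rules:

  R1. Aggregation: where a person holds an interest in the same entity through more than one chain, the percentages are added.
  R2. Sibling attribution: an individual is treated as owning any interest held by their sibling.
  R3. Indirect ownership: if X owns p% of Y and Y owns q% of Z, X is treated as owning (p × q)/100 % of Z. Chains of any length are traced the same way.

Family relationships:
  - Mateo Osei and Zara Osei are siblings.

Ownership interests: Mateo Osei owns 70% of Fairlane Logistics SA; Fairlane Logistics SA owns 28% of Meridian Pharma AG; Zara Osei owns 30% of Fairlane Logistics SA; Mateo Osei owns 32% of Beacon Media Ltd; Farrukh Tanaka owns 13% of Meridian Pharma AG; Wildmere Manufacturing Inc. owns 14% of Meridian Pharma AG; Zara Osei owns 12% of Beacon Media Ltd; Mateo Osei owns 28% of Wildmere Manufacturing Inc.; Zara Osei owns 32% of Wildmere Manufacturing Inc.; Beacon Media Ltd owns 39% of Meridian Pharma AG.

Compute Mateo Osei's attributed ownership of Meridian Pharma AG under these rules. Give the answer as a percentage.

53.56%

By sibling attribution (R2), Mateo Osei is treated as also owning Zara Osei's interest in Fairlane Logistics SA, giving 70% + 30% = 100%.
By sibling attribution (R2), Mateo Osei is treated as also owning Zara Osei's interest in Beacon Media Ltd, giving 32% + 12% = 44%.
By sibling attribution (R2), Mateo Osei is treated as also owning Zara Osei's interest in Wildmere Manufacturing Inc, giving 28% + 32% = 60%.
Chain via Fairlane Logistics SA (R3): 100% × 28% = 28% of Meridian Pharma AG.
Chain via Beacon Media Ltd (R3): 44% × 39% = 17.16% of Meridian Pharma AG.
Chain via Wildmere Manufacturing Inc. (R3): 60% × 14% = 8.4% of Meridian Pharma AG.
Aggregating (R1): 28% + 17.16% + 8.4% = 53.56%.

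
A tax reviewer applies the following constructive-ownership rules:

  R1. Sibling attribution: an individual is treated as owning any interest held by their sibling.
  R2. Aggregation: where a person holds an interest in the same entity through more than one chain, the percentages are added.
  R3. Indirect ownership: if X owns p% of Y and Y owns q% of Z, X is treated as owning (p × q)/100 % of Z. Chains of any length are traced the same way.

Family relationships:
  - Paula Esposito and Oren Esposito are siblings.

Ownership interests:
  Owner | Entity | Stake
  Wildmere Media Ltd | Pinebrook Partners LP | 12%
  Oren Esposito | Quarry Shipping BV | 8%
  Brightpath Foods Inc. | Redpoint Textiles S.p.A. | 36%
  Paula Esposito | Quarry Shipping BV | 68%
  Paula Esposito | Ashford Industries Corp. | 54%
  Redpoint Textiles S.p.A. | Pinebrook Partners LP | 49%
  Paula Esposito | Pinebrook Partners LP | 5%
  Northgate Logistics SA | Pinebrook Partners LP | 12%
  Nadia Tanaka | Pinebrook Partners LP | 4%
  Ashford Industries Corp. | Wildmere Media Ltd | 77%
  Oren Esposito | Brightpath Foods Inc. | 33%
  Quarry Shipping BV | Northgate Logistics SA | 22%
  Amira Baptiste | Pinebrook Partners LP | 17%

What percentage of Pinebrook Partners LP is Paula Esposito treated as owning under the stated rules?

By sibling attribution (R1), Paula Esposito is treated as also owning Oren Esposito's interest in Quarry Shipping BV, giving 68% + 8% = 76%.
By sibling attribution (R1), Paula Esposito is treated as owning Oren Esposito's 33% interest in Brightpath Foods Inc.
Chain via Quarry Shipping BV → Northgate Logistics SA (R3): 76% × 22% × 12% = 2.0064% of Pinebrook Partners LP.
Chain via Ashford Industries Corp. → Wildmere Media Ltd (R3): 54% × 77% × 12% = 4.9896% of Pinebrook Partners LP.
Direct interest in Pinebrook Partners LP: 5%.
Chain via Brightpath Foods Inc. → Redpoint Textiles S.p.A. (R3): 33% × 36% × 49% = 5.8212% of Pinebrook Partners LP.
Aggregating (R2): 2.0064% + 4.9896% + 5% + 5.8212% = 17.8172%.

17.8172%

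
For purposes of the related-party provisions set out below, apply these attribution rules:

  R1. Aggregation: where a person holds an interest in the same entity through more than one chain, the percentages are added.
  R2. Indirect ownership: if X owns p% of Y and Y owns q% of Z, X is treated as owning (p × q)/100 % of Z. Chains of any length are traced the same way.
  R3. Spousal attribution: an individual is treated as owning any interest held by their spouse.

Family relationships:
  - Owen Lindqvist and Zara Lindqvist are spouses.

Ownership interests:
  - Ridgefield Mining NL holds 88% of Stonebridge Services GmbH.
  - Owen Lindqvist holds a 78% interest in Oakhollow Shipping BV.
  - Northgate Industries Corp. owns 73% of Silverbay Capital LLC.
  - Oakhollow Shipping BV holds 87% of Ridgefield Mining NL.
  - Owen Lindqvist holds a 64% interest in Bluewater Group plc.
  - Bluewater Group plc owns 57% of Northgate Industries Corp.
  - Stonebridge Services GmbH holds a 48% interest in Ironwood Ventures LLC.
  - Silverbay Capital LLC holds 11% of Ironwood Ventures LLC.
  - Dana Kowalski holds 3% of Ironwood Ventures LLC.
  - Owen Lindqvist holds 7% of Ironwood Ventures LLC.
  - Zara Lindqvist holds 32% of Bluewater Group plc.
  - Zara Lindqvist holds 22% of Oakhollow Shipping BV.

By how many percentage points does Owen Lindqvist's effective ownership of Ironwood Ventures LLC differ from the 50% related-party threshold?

By spousal attribution (R3), Owen Lindqvist is treated as also owning Zara Lindqvist's interest in Oakhollow Shipping BV, giving 78% + 22% = 100%.
By spousal attribution (R3), Owen Lindqvist is treated as also owning Zara Lindqvist's interest in Bluewater Group plc, giving 64% + 32% = 96%.
Chain via Oakhollow Shipping BV → Ridgefield Mining NL → Stonebridge Services GmbH (R2): 100% × 87% × 88% × 48% = 36.7488% of Ironwood Ventures LLC.
Chain via Bluewater Group plc → Northgate Industries Corp. → Silverbay Capital LLC (R2): 96% × 57% × 73% × 11% = 4.394016% of Ironwood Ventures LLC.
Direct interest in Ironwood Ventures LLC: 7%.
Aggregating (R1): 36.7488% + 4.394016% + 7% = 48.142816%.
48.142816% falls short of the 50% threshold by 1.857184 percentage points.

1.857184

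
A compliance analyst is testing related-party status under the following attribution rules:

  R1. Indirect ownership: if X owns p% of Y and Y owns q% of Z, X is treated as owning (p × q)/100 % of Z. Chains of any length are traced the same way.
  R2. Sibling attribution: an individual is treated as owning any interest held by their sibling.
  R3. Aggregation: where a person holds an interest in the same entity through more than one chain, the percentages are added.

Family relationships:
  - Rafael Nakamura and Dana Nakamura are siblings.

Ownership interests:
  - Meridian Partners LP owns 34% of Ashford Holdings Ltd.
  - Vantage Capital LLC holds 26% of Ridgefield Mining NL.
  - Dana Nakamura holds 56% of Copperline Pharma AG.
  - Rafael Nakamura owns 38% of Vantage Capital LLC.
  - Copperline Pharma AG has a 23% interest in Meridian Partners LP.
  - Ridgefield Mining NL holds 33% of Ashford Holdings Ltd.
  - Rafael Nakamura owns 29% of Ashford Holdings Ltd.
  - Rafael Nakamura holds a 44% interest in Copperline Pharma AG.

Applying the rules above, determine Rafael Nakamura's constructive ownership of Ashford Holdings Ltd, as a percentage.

By sibling attribution (R2), Rafael Nakamura is treated as also owning Dana Nakamura's interest in Copperline Pharma AG, giving 44% + 56% = 100%.
Chain via Copperline Pharma AG → Meridian Partners LP (R1): 100% × 23% × 34% = 7.82% of Ashford Holdings Ltd.
Chain via Vantage Capital LLC → Ridgefield Mining NL (R1): 38% × 26% × 33% = 3.2604% of Ashford Holdings Ltd.
Direct interest in Ashford Holdings Ltd: 29%.
Aggregating (R3): 7.82% + 3.2604% + 29% = 40.0804%.

40.0804%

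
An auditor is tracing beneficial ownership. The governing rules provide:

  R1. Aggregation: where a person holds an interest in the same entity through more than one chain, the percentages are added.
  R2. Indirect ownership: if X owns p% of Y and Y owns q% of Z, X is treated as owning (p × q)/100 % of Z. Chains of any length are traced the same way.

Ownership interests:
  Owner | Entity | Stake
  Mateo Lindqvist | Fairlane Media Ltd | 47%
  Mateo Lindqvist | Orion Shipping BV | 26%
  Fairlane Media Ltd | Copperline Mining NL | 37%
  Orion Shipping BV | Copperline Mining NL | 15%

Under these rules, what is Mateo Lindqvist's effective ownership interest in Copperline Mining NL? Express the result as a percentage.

21.29%

Chain via Fairlane Media Ltd (R2): 47% × 37% = 17.39% of Copperline Mining NL.
Chain via Orion Shipping BV (R2): 26% × 15% = 3.9% of Copperline Mining NL.
Aggregating (R1): 17.39% + 3.9% = 21.29%.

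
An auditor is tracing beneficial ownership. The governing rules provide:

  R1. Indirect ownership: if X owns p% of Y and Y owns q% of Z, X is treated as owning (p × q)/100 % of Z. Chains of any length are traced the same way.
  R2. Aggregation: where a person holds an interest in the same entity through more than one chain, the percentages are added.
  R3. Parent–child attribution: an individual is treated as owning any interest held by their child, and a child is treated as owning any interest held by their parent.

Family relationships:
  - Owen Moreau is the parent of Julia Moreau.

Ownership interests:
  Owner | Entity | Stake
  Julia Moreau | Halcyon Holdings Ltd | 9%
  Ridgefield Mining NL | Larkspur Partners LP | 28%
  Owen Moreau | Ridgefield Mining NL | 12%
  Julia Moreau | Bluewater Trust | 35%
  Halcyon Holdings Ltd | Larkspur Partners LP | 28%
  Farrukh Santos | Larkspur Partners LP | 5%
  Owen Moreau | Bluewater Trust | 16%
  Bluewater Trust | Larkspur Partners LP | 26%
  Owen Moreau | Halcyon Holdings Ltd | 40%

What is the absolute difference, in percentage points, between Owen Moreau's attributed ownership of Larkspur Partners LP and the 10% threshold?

By parent–child attribution (R3), Owen Moreau is treated as also owning Julia Moreau's interest in Bluewater Trust, giving 16% + 35% = 51%.
By parent–child attribution (R3), Owen Moreau is treated as also owning Julia Moreau's interest in Halcyon Holdings Ltd, giving 40% + 9% = 49%.
Chain via Bluewater Trust (R1): 51% × 26% = 13.26% of Larkspur Partners LP.
Chain via Ridgefield Mining NL (R1): 12% × 28% = 3.36% of Larkspur Partners LP.
Chain via Halcyon Holdings Ltd (R1): 49% × 28% = 13.72% of Larkspur Partners LP.
Aggregating (R2): 13.26% + 3.36% + 13.72% = 30.34%.
30.34% exceeds the 10% threshold by 20.34 percentage points.

20.34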